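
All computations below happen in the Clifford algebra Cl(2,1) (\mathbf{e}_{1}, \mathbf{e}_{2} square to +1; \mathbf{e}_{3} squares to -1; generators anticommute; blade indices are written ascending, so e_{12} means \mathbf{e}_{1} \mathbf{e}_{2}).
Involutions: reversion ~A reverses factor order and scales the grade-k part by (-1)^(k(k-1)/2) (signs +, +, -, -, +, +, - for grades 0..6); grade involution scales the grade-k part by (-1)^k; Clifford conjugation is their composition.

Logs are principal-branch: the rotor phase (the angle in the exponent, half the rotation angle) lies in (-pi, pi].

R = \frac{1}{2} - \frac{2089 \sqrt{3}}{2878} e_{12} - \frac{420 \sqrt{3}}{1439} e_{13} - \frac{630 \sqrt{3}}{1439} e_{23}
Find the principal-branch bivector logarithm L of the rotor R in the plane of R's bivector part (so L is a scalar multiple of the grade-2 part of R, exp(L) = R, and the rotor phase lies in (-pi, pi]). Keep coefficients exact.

The scalar part of R is \frac{1}{2}, which fixes the principal-branch rotor phase; the unit plane is then the bivector part divided by the sine of that phase, and L is that plane scaled by the phase.
Concretely: cos(phase) = \frac{1}{2} gives phase = ±\frac{\pi}{3}, and since phase/sin(phase) is even the sign is immaterial: L = (phase/sin(phase)) * <R>_2 = (\frac{2 \sqrt{3} \pi}{9}) * <R>_2.
Answer: - \frac{2089 \pi}{4317} e_{12} - \frac{280 \pi}{1439} e_{13} - \frac{420 \pi}{1439} e_{23}


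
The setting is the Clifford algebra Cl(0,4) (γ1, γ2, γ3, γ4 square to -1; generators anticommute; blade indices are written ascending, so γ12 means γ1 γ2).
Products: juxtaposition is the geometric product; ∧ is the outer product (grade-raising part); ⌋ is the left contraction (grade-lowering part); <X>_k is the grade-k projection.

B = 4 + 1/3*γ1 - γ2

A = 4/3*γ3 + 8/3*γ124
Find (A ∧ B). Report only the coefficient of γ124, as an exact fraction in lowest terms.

step 1: 16/3*γ3 - 4/9*γ13 + 4/3*γ23 + 32/3*γ124
Answer: 32/3


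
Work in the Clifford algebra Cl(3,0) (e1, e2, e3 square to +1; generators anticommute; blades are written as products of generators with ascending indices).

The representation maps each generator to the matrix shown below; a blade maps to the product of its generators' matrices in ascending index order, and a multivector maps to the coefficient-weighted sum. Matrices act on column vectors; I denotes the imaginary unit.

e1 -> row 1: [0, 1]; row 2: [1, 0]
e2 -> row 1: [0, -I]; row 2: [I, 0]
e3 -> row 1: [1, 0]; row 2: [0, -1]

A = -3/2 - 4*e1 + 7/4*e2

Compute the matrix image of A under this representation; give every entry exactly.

M = (-3/2)*1 + (-4)*rho(e1) + (7/4)*rho(e2), summed entrywise (1 is the identity matrix):
Answer: row 1: [-3/2, -4 - 7*I/4]; row 2: [-4 + 7*I/4, -3/2]


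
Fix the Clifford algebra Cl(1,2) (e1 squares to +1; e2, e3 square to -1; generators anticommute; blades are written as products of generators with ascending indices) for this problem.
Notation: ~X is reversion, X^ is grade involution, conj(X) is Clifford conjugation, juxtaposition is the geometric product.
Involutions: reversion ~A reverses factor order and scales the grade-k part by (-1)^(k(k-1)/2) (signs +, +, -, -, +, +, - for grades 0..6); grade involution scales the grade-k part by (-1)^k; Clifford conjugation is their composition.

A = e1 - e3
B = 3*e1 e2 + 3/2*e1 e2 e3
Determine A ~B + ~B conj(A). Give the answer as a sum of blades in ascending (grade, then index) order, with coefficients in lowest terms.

first term: -3*e2 - 3/2*e1 e2 - 3/2*e2 e3 + 3*e1 e2 e3
second term: -3*e2 + 3/2*e1 e2 + 3/2*e2 e3 - 3*e1 e2 e3
Answer: -6*e2


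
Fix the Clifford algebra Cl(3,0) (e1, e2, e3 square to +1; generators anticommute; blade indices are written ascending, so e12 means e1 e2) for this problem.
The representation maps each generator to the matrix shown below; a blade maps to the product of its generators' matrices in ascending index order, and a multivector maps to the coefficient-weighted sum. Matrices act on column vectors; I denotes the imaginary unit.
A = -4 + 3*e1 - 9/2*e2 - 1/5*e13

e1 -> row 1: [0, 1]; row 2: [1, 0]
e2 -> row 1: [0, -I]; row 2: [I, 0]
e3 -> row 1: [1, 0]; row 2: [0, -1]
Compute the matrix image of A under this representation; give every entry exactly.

Bivector images (products of the table entries): rho(e13) = rho(e1)rho(e3) = row 1: [0, -1]; row 2: [1, 0].
M = (-4)*1 + (3)*rho(e1) + (-9/2)*rho(e2) + (-1/5)*rho(e13), summed entrywise (1 is the identity matrix):
Answer: row 1: [-4, 16/5 + 9*I/2]; row 2: [14/5 - 9*I/2, -4]


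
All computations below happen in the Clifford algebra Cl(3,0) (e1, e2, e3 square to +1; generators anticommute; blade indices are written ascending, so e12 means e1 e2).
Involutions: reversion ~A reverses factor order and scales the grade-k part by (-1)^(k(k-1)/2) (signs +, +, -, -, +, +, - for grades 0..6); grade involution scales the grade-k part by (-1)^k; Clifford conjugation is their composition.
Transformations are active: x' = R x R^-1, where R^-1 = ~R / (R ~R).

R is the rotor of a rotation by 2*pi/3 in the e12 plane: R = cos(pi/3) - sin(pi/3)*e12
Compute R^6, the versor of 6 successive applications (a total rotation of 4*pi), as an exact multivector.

Rotor phase runs at HALF the rotation angle; powers of one rotor simply add phase, so after 6 steps in e12 the phase is 6*pi/3 = 2*pi and R^6 = cos(2*pi) - sin(2*pi)*e12.
cos(2*pi) = 1 and sin(2*pi) = 0, so R^6 = 1. The total rotation 4*pi is 2 full turns, so every vector returns to itself, yet the rotor is +1, back on the identity sheet (an even number of 2*pi turns).
Answer: 1


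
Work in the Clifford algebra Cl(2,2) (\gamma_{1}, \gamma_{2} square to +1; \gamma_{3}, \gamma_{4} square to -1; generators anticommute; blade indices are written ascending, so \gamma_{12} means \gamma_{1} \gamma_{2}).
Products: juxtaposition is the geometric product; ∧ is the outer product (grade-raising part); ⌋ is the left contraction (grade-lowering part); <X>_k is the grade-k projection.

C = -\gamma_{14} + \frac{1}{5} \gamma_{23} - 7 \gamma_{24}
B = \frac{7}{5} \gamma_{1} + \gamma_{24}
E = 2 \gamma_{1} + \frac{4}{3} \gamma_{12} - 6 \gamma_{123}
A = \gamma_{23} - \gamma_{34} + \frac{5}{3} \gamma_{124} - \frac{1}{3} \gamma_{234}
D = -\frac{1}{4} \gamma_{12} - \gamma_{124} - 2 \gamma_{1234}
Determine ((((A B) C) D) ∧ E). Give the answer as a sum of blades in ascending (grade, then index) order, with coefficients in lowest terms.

step 1: \frac{5}{3} \gamma_{1} + \frac{1}{3} \gamma_{3} + \gamma_{23} + \frac{7}{3} \gamma_{24} - \gamma_{34} + \frac{7}{5} \gamma_{123} - \frac{7}{5} \gamma_{134} + \frac{7}{15} \gamma_{1234}
step 2: -\frac{242}{15} + \frac{7}{25} \gamma_{1} + \frac{1}{15} \gamma_{2} - \frac{7}{5} \gamma_{3} - \frac{5}{3} \gamma_{4} + \frac{7}{3} \gamma_{12} + \frac{34}{15} \gamma_{13} + \frac{7}{75} \gamma_{14} - \frac{112}{15} \gamma_{23} - \frac{1}{5} \gamma_{24} + \frac{112}{15} \gamma_{34} - \frac{142}{15} \gamma_{123} - \frac{896}{75} \gamma_{124} + \frac{152}{15} \gamma_{134} + \frac{14}{15} \gamma_{234} - \gamma_{1234}
step 3: \frac{1453}{100} - \frac{33}{20} \gamma_{1} + \frac{2029}{100} \gamma_{2} - \frac{1263}{50} \gamma_{3} + \frac{457}{25} \gamma_{4} + \frac{173}{10} \gamma_{12} - \frac{16}{5} \gamma_{13} + \frac{299}{20} \gamma_{14} + \frac{469}{50} \gamma_{23} + \frac{423}{100} \gamma_{24} - \frac{101}{20} \gamma_{34} + \frac{223}{20} \gamma_{123} + \frac{55}{4} \gamma_{124} - \frac{71}{10} \gamma_{134} - \frac{134}{25} \gamma_{234} + \frac{159}{5} \gamma_{1234}
step 4: \frac{1453}{50} \gamma_{1} - \frac{3181}{150} \gamma_{12} + \frac{1263}{25} \gamma_{13} - \frac{914}{25} \gamma_{14} - \frac{1021}{10} \gamma_{123} + \frac{197}{6} \gamma_{124} - \frac{101}{10} \gamma_{134} + \frac{341}{3} \gamma_{1234}
Answer: \frac{1453}{50} \gamma_{1} - \frac{3181}{150} \gamma_{12} + \frac{1263}{25} \gamma_{13} - \frac{914}{25} \gamma_{14} - \frac{1021}{10} \gamma_{123} + \frac{197}{6} \gamma_{124} - \frac{101}{10} \gamma_{134} + \frac{341}{3} \gamma_{1234}


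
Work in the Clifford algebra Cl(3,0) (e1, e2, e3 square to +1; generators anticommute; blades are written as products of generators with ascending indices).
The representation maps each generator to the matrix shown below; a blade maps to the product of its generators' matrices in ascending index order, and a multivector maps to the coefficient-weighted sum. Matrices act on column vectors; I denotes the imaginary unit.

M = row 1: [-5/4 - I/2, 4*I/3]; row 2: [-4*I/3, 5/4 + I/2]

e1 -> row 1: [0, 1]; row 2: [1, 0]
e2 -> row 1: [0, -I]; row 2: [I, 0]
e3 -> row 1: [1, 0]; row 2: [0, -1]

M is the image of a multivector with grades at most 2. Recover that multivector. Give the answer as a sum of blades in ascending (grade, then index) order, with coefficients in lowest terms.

Method: 1, rho(e1), rho(e2), rho(e3) form a trace-orthogonal basis of the 2x2 complex matrices (tr(X Y) = 2 if X = Y, else 0), so M = m0*1 + m1*rho(e1) + m2*rho(e2) + m3*rho(e3) with m0 = tr(M)/2 = 0, m1 = tr(M rho(e1))/2 = 0, m2 = tr(M rho(e2))/2 = -4/3, m3 = tr(M rho(e3))/2 = -5/4 - I/2.
Multiplying table entries, the bivector images are rho(e1 e2) = I*rho(e3), rho(e1 e3) = -I*rho(e2), rho(e2 e3) = I*rho(e1); with real blade coefficients the real parts of m0..m3 are the coefficients of 1, e1, e2, e3 and the imaginary parts give the bivectors (e2 e3: Im m1, e1 e3: -Im m2, e1 e2: Im m3).
Answer: -4/3*e2 - 5/4*e3 - 1/2*e1 e2


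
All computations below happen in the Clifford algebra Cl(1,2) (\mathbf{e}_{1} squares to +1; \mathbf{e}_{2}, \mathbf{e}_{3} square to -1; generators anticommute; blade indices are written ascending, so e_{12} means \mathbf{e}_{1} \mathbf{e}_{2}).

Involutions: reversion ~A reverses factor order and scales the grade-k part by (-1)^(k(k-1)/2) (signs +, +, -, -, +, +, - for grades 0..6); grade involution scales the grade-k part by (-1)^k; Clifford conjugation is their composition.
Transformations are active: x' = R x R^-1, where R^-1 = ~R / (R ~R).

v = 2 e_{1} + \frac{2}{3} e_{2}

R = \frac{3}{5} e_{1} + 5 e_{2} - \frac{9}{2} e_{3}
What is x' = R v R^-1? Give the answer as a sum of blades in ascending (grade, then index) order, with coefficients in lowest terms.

~R = \frac{3}{5} e_{1} + 5 e_{2} - \frac{9}{2} e_{3}, and R ~R = -\frac{4489}{100}, so R^-1 = ~R / (-\frac{4489}{100}).
R v = -\frac{32}{15} - \frac{48}{5} e_{12} + 9 e_{13} + 3 e_{23}
Answer: -\frac{8722}{4489} e_{1} - \frac{2578}{13467} e_{2} - \frac{1920}{4489} e_{3}


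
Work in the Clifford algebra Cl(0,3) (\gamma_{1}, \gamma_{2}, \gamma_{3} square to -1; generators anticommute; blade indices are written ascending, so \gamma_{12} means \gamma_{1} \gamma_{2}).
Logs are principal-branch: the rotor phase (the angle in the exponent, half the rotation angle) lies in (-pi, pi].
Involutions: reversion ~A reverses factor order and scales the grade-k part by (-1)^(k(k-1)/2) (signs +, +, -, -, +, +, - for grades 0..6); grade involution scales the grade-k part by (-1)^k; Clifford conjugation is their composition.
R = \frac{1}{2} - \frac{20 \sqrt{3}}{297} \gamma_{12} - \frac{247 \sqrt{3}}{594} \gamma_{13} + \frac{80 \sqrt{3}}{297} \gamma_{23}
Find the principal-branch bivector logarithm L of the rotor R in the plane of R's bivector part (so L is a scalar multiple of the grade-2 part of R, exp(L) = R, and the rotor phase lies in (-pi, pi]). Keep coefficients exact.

The scalar part of R is \frac{1}{2}, so the principal-branch rotor phase is pinned; divide the bivector part by its sine to get the unit plane — L is the phase times that plane.
Concretely: cos(phase) = \frac{1}{2} gives phase = ±\frac{\pi}{3}, and since phase/sin(phase) is even the sign is immaterial: L = (phase/sin(phase)) * <R>_2 = (\frac{2 \sqrt{3} \pi}{9}) * <R>_2.
Answer: - \frac{40 \pi}{891} \gamma_{12} - \frac{247 \pi}{891} \gamma_{13} + \frac{160 \pi}{891} \gamma_{23}


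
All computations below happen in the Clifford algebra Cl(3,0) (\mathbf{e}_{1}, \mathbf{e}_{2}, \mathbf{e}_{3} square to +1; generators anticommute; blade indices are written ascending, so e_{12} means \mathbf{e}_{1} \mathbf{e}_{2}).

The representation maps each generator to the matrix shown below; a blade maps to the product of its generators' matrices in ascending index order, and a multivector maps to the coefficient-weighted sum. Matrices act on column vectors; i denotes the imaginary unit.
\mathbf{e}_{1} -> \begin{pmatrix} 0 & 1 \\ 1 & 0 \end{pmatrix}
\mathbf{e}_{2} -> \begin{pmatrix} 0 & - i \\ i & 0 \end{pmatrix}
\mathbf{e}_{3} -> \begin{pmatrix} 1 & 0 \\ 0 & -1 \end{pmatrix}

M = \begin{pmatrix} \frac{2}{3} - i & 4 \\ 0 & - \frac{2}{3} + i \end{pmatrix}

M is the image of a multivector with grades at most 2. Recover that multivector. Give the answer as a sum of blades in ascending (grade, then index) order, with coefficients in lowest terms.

Method: 1, rho(e_{1}), rho(e_{2}), rho(e_{3}) form a trace-orthogonal basis of the 2x2 complex matrices (tr(X Y) = 2 if X = Y, else 0), so M = m0*1 + m1*rho(e_{1}) + m2*rho(e_{2}) + m3*rho(e_{3}) with m0 = tr(M)/2 = 0, m1 = tr(M rho(e_{1}))/2 = 2, m2 = tr(M rho(e_{2}))/2 = 2 i, m3 = tr(M rho(e_{3}))/2 = \frac{2}{3} - i.
Multiplying table entries, the bivector images are rho(e_{12}) = i*rho(e_{3}), rho(e_{13}) = -i*rho(e_{2}), rho(e_{23}) = i*rho(e_{1}); with real blade coefficients the real parts of m0..m3 are the coefficients of 1, e_{1}, e_{2}, e_{3} and the imaginary parts give the bivectors (e_{23}: Im m1, e_{13}: -Im m2, e_{12}: Im m3).
Answer: 2 e_{1} + \frac{2}{3} e_{3} - e_{12} - 2 e_{13}


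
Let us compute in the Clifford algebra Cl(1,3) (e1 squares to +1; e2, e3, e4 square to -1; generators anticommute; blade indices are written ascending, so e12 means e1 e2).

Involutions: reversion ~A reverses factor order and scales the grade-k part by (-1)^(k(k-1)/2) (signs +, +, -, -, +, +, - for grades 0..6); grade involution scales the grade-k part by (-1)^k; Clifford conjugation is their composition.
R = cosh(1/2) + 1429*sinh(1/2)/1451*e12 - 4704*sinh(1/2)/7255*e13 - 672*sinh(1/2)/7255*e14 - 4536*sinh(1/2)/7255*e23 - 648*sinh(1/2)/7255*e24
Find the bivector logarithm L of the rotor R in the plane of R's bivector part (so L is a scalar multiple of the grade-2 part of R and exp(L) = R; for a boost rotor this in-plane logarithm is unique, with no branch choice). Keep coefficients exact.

The scalar part of R is cosh(1/2), giving the rapidity magnitude (cosh is even); the bivector part supplies orientation, its quotient by sinh of the rapidity is the plane, and L = rapidity * plane — unique in that plane, since flipping both signs leaves L unchanged.
Concretely: cosh(rapidity) = cosh(1/2) gives rapidity = ±1/2, and since rapidity/sinh(rapidity) is even the sign is immaterial: L = (rapidity/sinh(rapidity)) * <R>_2 = (1/(2*sinh(1/2))) * <R>_2.
Answer: 1429/2902*e12 - 2352/7255*e13 - 336/7255*e14 - 2268/7255*e23 - 324/7255*e24


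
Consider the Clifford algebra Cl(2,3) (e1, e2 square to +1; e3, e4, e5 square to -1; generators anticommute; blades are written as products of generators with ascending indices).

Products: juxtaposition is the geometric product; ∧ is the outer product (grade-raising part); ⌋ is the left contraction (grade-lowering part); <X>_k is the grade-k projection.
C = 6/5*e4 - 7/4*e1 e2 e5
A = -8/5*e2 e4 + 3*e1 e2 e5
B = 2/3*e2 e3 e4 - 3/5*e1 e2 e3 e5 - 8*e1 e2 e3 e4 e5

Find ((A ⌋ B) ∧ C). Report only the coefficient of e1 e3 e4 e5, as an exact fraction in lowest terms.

step 1: 43/15*e3 - 24*e3 e4 - 64/5*e1 e3 e5
step 2: 86/25*e3 e4 - 301/60*e1 e2 e3 e5 + 384/25*e1 e3 e4 e5 + 42*e1 e2 e3 e4 e5
Answer: 384/25


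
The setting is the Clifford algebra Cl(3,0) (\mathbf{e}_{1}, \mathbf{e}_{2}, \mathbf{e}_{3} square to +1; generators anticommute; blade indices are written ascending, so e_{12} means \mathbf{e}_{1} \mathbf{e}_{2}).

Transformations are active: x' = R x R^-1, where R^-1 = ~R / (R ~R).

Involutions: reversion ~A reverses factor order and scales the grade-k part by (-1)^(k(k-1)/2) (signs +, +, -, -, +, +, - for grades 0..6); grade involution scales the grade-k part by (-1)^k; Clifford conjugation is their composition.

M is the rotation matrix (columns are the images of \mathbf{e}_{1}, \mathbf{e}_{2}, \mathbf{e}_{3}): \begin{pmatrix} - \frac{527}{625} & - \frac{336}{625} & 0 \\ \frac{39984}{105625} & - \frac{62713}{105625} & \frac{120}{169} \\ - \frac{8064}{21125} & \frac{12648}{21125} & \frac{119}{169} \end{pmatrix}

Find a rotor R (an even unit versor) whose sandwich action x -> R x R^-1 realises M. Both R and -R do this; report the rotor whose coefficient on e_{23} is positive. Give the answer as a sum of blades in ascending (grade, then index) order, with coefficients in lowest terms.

Method: write R = a + b12*e_{12} + b13*e_{13} + b23*e_{23} with a^2 + b12^2 + b13^2 + b23^2 = 1 (so R^-1 = ~R). Expanding the columns R e_j ~R gives tr M = 4a^2 - 1 and, from the antisymmetric part, M21 - M12 = -4a*b12, M13 - M31 = 4a*b13, M32 - M23 = -4a*b23.
Here tr M = -\frac{77401}{105625}, so a^2 = (1 + tr M)/4 = \frac{7056}{105625} and a = ±\frac{84}{325}. Taking a = \frac{84}{325}: M21 - M12 = \frac{96768}{105625}, M13 - M31 = \frac{8064}{21125}, M32 - M23 = -\frac{2352}{21125}, giving b12 = -\frac{288}{325}, b13 = \frac{24}{65}, b23 = \frac{7}{65}, i.e. R = \frac{84}{325} - \frac{288}{325} e_{12} + \frac{24}{65} e_{13} + \frac{7}{65} e_{23}.
Its e_{23} coefficient is already positive.
Answer: \frac{84}{325} - \frac{288}{325} e_{12} + \frac{24}{65} e_{13} + \frac{7}{65} e_{23}. Key observation: the double cover Spin(3) -> SO(3) sends R and -R to the same matrix (trace -\frac{77401}{105625} here), so the stated sign of the e_{23} coefficient is what selects one sheet.


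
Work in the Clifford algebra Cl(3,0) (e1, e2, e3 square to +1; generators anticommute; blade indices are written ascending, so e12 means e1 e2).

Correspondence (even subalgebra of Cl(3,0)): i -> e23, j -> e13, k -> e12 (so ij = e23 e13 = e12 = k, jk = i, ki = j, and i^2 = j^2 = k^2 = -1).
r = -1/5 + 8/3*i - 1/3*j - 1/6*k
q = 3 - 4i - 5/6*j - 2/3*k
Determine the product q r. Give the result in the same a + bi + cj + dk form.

In blades: q = 3 - 2/3*e12 - 5/6*e13 - 4*e23, r = -1/5 - 1/6*e12 - 1/3*e13 + 8/3*e23.
Distribute q over r term by term (generator squares from the signature, products reordered to ascending indices): (3)*r = -3/5 - 1/2*e12 - e13 + 8*e23; (-2/3*e12)*r = -1/9 + 2/15*e12 - 16/9*e13 - 2/9*e23; (-5/6*e13)*r = -5/18 + 20/9*e12 + 1/6*e13 + 5/36*e23; (-4*e23)*r = 32/3 + 4/3*e12 - 2/3*e13 + 4/5*e23.
Sum: 871/90 + 287/90*e12 - 59/18*e13 + 523/60*e23; translating back through the correspondence:
Answer: 871/90 + 523/60*i - 59/18*j + 287/90*k


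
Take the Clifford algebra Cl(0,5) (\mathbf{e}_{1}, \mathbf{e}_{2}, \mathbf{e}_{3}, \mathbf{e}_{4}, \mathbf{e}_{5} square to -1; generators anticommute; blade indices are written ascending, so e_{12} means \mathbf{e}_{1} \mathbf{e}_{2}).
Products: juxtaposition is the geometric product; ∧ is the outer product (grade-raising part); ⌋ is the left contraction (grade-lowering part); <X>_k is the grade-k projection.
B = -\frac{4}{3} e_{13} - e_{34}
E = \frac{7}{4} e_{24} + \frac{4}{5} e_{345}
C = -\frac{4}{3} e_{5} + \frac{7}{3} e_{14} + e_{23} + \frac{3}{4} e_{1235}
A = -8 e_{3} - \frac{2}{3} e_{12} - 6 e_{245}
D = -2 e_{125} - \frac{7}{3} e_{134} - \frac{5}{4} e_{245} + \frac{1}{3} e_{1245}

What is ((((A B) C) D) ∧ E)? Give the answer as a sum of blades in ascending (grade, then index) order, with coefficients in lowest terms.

step 1: \frac{32}{3} e_{1} - 8 e_{4} + \frac{8}{9} e_{23} + 6 e_{235} + \frac{2}{3} e_{1234} - 8 e_{12345}
step 2: -\frac{8}{9} - \frac{139}{6} e_{1} - \frac{170}{9} e_{4} - 6 e_{5} - \frac{2}{3} e_{14} - \frac{134}{9} e_{15} + \frac{58}{9} e_{23} + \frac{61}{6} e_{45} + \frac{32}{3} e_{123} + 8 e_{145} - 8 e_{234} + \frac{256}{27} e_{235} - \frac{232}{27} e_{1234} + \frac{172}{9} e_{12345}
step 3: \frac{16267}{648} e_{2} + \frac{214}{27} e_{3} + \frac{239}{18} e_{12} - \frac{11}{9} e_{13} - \frac{2345}{54} e_{24} - \frac{3647}{54} e_{25} - \frac{4343}{54} e_{34} + \frac{3818}{81} e_{35} + \frac{797}{54} e_{124} + \frac{481}{54} e_{125} + \frac{424}{81} e_{134} - \frac{1253}{54} e_{135} + \frac{15}{2} e_{245} + \frac{107}{18} e_{345} + \frac{28717}{648} e_{1245} - \frac{248}{27} e_{1345}
step 4: -\frac{749}{54} e_{234} + \frac{77}{36} e_{1234} - \frac{25274}{405} e_{2345} + \frac{55327}{1080} e_{12345}
Answer: -\frac{749}{54} e_{234} + \frac{77}{36} e_{1234} - \frac{25274}{405} e_{2345} + \frac{55327}{1080} e_{12345}


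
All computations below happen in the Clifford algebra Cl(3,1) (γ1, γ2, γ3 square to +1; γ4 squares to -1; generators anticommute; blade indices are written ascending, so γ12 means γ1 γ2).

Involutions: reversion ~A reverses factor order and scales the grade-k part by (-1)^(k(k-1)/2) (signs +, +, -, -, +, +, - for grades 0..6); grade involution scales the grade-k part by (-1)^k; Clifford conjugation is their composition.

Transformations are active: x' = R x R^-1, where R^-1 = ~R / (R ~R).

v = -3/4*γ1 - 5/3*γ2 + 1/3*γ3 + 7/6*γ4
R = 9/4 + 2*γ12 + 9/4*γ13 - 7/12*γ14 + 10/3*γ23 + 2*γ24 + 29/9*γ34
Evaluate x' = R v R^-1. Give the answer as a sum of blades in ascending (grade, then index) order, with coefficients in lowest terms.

~R = 9/4 - 2*γ12 - 9/4*γ13 + 7/12*γ14 - 10/3*γ23 - 2*γ24 - 29/9*γ34, and R ~R = 13625/1296, so R^-1 = ~R / (13625/1296).
R v = -517/144*γ1 - 125/36*γ2 + 1829/432*γ3 + 1921/432*γ4 + 23/12*γ123 - 5/36*γ124 + 29/72*γ134 - 58/27*γ234
Answer: 2557/10900*γ1 + 5659/8175*γ2 + 22009/16350*γ3 - 4136/8175*γ4


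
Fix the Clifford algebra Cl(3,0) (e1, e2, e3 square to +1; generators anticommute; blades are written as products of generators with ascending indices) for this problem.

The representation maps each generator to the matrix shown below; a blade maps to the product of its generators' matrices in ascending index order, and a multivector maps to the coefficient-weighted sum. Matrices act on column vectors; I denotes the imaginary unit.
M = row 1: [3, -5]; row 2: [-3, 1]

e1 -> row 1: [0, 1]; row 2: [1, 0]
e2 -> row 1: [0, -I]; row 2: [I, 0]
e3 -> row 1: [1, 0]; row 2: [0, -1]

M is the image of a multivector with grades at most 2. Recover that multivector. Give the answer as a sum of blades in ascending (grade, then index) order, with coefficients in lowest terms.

Method: 1, rho(e1), rho(e2), rho(e3) form a trace-orthogonal basis of the 2x2 complex matrices (tr(X Y) = 2 if X = Y, else 0), so M = m0*1 + m1*rho(e1) + m2*rho(e2) + m3*rho(e3) with m0 = tr(M)/2 = 2, m1 = tr(M rho(e1))/2 = -4, m2 = tr(M rho(e2))/2 = -I, m3 = tr(M rho(e3))/2 = 1.
Multiplying table entries, the bivector images are rho(e1 e2) = I*rho(e3), rho(e1 e3) = -I*rho(e2), rho(e2 e3) = I*rho(e1); with real blade coefficients the real parts of m0..m3 are the coefficients of 1, e1, e2, e3 and the imaginary parts give the bivectors (e2 e3: Im m1, e1 e3: -Im m2, e1 e2: Im m3).
Answer: 2 - 4*e1 + e3 + e1 e3


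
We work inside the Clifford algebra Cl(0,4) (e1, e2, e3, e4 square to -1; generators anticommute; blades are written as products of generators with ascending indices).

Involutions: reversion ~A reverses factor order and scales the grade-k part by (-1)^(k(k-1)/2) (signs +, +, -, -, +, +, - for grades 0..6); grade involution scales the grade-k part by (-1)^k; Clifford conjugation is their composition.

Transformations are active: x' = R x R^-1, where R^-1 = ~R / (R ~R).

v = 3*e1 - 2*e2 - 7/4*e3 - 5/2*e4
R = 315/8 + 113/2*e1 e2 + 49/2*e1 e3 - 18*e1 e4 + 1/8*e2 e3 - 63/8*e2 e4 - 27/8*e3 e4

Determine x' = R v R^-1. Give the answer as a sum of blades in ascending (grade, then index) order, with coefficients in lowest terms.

~R = 315/8 - 113/2*e1 e2 - 49/2*e1 e3 + 18*e1 e4 - 1/8*e2 e3 + 63/8*e2 e4 + 27/8*e3 e4, and R ~R = 91845/16, so R^-1 = ~R / (91845/16).
R v = 229*e1 + 2281/32*e2 - 131/32*e3 - 4185/32*e4 - 99/2*e1 e2 e3 - 1607/8*e1 e2 e4 - 823/8*e1 e3 e4 - 235/32*e2 e3 e4
Answer: 8282/10205*e1 + 43867/20410*e2 + 552/10205*e3 - 1073/260*e4


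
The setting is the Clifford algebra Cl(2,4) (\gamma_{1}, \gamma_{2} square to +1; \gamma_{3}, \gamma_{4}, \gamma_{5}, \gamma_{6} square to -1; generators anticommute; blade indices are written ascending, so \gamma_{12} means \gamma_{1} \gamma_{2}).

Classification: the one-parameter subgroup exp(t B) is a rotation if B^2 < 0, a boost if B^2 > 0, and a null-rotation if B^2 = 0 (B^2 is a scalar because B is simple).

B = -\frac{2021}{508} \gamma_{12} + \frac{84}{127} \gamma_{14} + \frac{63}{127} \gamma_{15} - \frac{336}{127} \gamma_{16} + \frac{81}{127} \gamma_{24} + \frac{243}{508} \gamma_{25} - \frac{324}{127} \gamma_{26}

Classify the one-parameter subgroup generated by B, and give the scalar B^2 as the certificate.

B^2 term by term: the squares give (-\frac{2021}{508})^2*(\gamma_{12})^2 + (\frac{84}{127})^2*(\gamma_{14})^2 + (\frac{63}{127})^2*(\gamma_{15})^2 + (-\frac{336}{127})^2*(\gamma_{16})^2 + (\frac{81}{127})^2*(\gamma_{24})^2 + (\frac{243}{508})^2*(\gamma_{25})^2 + (-\frac{324}{127})^2*(\gamma_{26})^2 = \frac{4084441}{258064}*(-1) + \frac{7056}{16129}*(+1) + \frac{3969}{16129}*(+1) + \frac{112896}{16129}*(+1) + \frac{6561}{16129}*(+1) + \frac{59049}{258064}*(+1) + \frac{104976}{16129}*(+1) = -1 (each basis 2-blade squares to minus the product of its generators' squares); cross terms between blades sharing an index anticommute and cancel; the commuting (index-disjoint) pairs give grade-4 terms 2*c*c'*(blade product), which cancel blade by blade — \gamma_{1245}: -\frac{10206}{16129} + \frac{10206}{16129} = 0; \gamma_{1246}: \frac{54432}{16129} - \frac{54432}{16129} = 0; \gamma_{1256}: \frac{40824}{16129} - \frac{40824}{16129} = 0 — confirming B is simple. So B^2 = -1.
Answer: rotation, certificate B^2 = -1. Note: conjugating B changes its blade decomposition but never the scalar B^2 = -1, whose sign settles the classification.


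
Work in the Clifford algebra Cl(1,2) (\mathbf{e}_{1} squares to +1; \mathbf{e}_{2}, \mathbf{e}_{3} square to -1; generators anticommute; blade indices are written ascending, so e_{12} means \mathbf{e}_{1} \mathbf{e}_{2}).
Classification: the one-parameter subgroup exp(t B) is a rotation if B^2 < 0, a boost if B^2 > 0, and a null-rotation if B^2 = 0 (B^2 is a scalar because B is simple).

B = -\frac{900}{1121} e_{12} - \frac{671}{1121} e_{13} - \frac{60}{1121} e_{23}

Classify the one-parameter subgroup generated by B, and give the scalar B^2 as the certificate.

B^2 term by term: the squares give (-\frac{900}{1121})^2*(e_{12})^2 + (-\frac{671}{1121})^2*(e_{13})^2 + (-\frac{60}{1121})^2*(e_{23})^2 = \frac{810000}{1256641}*(+1) + \frac{450241}{1256641}*(+1) + \frac{3600}{1256641}*(-1) = 1 (each basis 2-blade squares to minus the product of its generators' squares); cross terms between blades sharing an index anticommute and cancel. So B^2 = 1.
Answer: boost, certificate B^2 = 1. The invariant at work: B^2 = 1 is unchanged by conjugation, hence its sign classifies the subgroup whatever basis B is written in.


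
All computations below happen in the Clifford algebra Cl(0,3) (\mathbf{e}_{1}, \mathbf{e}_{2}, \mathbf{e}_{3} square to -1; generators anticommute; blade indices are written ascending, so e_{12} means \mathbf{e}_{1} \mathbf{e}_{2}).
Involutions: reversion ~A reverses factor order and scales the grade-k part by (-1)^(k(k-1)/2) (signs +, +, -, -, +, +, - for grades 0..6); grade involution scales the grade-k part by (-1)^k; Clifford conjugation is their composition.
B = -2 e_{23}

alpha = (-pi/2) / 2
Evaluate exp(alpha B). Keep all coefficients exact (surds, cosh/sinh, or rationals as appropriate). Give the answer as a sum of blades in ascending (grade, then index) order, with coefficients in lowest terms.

B^2 = (-2)^2*(e_{23})^2 = 4*(-1) = -4 (a basis 2-blade squares to minus the product of its generators' squares).
B^2 = -4 — a negative square means the series sums to a rotation: l = 2, alpha*l = - \frac{\pi}{2}, so exp(alpha B) = cos(- \frac{\pi}{2}) + (sin(- \frac{\pi}{2})/2)*B = 0 + (- \frac{1}{2})*B.
Answer: e_{23}


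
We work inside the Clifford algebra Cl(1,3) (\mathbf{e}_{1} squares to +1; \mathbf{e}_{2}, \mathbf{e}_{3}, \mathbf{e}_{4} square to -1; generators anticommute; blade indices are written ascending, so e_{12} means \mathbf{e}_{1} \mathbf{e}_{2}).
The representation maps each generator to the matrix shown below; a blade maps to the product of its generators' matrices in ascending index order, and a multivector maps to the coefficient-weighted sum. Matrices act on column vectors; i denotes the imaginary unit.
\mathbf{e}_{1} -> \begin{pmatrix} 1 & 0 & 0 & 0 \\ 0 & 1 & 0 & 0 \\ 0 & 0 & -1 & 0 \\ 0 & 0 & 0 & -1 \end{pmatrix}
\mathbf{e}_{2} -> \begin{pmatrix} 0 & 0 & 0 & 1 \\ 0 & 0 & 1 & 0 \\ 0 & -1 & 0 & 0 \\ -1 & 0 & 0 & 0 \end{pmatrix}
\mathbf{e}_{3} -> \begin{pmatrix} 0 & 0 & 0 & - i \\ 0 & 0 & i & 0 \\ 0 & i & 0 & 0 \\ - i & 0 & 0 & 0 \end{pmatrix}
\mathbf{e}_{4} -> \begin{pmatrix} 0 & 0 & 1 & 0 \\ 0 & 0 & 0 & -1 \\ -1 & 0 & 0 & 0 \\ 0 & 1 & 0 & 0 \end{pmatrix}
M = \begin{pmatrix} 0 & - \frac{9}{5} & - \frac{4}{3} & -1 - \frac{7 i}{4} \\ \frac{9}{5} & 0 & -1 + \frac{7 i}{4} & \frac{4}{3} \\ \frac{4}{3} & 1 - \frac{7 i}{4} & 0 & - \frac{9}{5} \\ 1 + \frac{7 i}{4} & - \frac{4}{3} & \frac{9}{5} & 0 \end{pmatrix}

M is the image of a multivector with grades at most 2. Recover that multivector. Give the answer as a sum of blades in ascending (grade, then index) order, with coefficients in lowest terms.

Method: the blade images are trace-orthogonal — tr(rho(e_A) rho(e_B)^-1) = 4 if A = B and 0 otherwise — and rho(e_A)^-1 = (e_A)^2 * rho(e_A) with (e_A)^2 = +1 or -1, so the coefficient of e_A in the preimage is (e_A)^2 * tr(M rho(e_A))/4.
Nonzero projections over blades of grade <= 2: e_{2}: (e_{2})^2 = -1, tr(M rho(e_{2})) = 4, coefficient -1; e_{4}: (e_{4})^2 = -1, tr(M rho(e_{4})) = \frac{16}{3}, coefficient -\frac{4}{3}; e_{13}: (e_{13})^2 = +1, tr(M rho(e_{13})) = 7, coefficient \frac{7}{4}; e_{24}: (e_{24})^2 = -1, tr(M rho(e_{24})) = \frac{36}{5}, coefficient -\frac{9}{5}. Every other blade of grade <= 2 projects to 0.
Answer: -e_{2} - \frac{4}{3} e_{4} + \frac{7}{4} e_{13} - \frac{9}{5} e_{24}


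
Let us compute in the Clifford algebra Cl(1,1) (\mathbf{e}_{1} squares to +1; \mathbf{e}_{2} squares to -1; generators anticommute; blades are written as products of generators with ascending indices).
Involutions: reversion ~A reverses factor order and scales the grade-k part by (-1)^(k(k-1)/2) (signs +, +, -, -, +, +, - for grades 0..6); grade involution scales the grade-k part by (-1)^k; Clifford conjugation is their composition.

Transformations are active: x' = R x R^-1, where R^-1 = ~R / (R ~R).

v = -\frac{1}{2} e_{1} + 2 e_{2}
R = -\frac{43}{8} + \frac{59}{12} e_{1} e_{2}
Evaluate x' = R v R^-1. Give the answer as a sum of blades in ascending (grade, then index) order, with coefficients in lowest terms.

~R = -\frac{43}{8} - \frac{59}{12} e_{1} e_{2}, and R ~R = \frac{2717}{576}, so R^-1 = ~R / (\frac{2717}{576}).
R v = -\frac{343}{48} e_{1} - \frac{199}{24} e_{2}
Answer: \frac{91211}{5434} e_{1} + \frac{45908}{2717} e_{2}


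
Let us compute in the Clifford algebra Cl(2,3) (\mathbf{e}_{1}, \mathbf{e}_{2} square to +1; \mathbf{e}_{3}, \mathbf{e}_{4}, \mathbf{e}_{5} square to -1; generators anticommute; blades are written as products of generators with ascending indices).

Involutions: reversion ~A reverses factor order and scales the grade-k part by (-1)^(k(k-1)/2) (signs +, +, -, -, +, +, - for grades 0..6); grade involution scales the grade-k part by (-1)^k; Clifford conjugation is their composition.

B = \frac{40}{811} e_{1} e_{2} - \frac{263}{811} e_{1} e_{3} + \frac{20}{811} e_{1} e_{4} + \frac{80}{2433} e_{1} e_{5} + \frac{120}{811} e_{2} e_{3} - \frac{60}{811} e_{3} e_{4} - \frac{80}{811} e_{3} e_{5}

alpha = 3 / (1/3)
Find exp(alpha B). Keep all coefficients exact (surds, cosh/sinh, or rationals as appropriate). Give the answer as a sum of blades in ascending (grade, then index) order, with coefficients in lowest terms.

B^2 term by term: the squares give (\frac{40}{811})^2*(e_{1} e_{2})^2 + (-\frac{263}{811})^2*(e_{1} e_{3})^2 + (\frac{20}{811})^2*(e_{1} e_{4})^2 + (\frac{80}{2433})^2*(e_{1} e_{5})^2 + (\frac{120}{811})^2*(e_{2} e_{3})^2 + (-\frac{60}{811})^2*(e_{3} e_{4})^2 + (-\frac{80}{811})^2*(e_{3} e_{5})^2 = \frac{1600}{657721}*(-1) + \frac{69169}{657721}*(+1) + \frac{400}{657721}*(+1) + \frac{6400}{5919489}*(+1) + \frac{14400}{657721}*(+1) + \frac{3600}{657721}*(-1) + \frac{6400}{657721}*(-1) = \frac{1}{9} (each basis 2-blade squares to minus the product of its generators' squares); cross terms between blades sharing an index anticommute and cancel; the commuting (index-disjoint) pairs give grade-4 terms 2*c*c'*(blade product), which cancel blade by blade — e_{1} e_{2} e_{3} e_{4}: -\frac{4800}{657721} + \frac{4800}{657721} = 0; e_{1} e_{2} e_{3} e_{5}: -\frac{6400}{657721} + \frac{6400}{657721} = 0; e_{1} e_{3} e_{4} e_{5}: \frac{3200}{657721} - \frac{3200}{657721} = 0 — confirming B is simple. So B^2 = \frac{1}{9}.
B^2 = \frac{1}{9} — hyperbolic case — the even/odd split gives cosh and sinh: l = \frac{1}{3}, alpha*l = 3, so exp(alpha B) = cosh(3) + (sinh(3)/(\frac{1}{3}))*B = \cosh{\left(3 \right)} + (3 \sinh{\left(3 \right)})*B.
Answer: \cosh{\left(3 \right)} + \frac{120 \sinh{\left(3 \right)}}{811} e_{1} e_{2} - \frac{789 \sinh{\left(3 \right)}}{811} e_{1} e_{3} + \frac{60 \sinh{\left(3 \right)}}{811} e_{1} e_{4} + \frac{80 \sinh{\left(3 \right)}}{811} e_{1} e_{5} + \frac{360 \sinh{\left(3 \right)}}{811} e_{2} e_{3} - \frac{180 \sinh{\left(3 \right)}}{811} e_{3} e_{4} - \frac{240 \sinh{\left(3 \right)}}{811} e_{3} e_{5}


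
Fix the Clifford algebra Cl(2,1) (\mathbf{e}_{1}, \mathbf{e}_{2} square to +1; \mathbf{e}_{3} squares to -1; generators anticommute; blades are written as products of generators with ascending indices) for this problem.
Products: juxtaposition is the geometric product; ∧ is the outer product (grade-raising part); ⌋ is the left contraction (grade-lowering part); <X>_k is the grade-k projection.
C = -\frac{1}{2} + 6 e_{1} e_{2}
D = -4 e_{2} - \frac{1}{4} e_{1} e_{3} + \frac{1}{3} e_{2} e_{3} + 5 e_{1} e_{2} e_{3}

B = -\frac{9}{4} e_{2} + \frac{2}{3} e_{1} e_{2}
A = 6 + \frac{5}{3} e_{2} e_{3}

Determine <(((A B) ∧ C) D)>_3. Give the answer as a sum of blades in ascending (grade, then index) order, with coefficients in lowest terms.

step 1: -\frac{27}{2} e_{2} + \frac{15}{4} e_{3} + 4 e_{1} e_{2} - \frac{10}{9} e_{1} e_{3}
step 2: \frac{27}{4} e_{2} - \frac{15}{8} e_{3} - 2 e_{1} e_{2} + \frac{5}{9} e_{1} e_{3} + \frac{45}{2} e_{1} e_{2} e_{3}
step 3: \frac{3073}{36} + \frac{511}{32} e_{1} + \frac{20}{9} e_{2} + \frac{49}{4} e_{3} + \frac{2065}{216} e_{1} e_{2} + \frac{667}{12} e_{1} e_{3} - 8 e_{2} e_{3} + \frac{563}{144} e_{1} e_{2} e_{3}
step 4: \frac{563}{144} e_{1} e_{2} e_{3}
Answer: \frac{563}{144} e_{1} e_{2} e_{3}


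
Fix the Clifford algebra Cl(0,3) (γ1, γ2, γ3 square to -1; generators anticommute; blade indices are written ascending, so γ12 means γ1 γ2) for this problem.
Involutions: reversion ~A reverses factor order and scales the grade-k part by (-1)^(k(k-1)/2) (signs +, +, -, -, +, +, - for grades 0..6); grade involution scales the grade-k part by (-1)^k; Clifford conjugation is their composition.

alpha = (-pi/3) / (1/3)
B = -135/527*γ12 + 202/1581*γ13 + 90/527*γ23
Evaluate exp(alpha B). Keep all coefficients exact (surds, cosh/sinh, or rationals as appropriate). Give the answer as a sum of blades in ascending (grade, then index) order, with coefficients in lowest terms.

B^2 term by term: the squares give (-135/527)^2*(γ12)^2 + (202/1581)^2*(γ13)^2 + (90/527)^2*(γ23)^2 = 18225/277729*(-1) + 40804/2499561*(-1) + 8100/277729*(-1) = -1/9 (each basis 2-blade squares to minus the product of its generators' squares); cross terms between blades sharing an index anticommute and cancel. So B^2 = -1/9.
B^2 = -1/9 — circular case — the even/odd split gives cos and sin: l = 1/3, alpha*l = -pi/3, so exp(alpha B) = cos(-pi/3) + (sin(-pi/3)/(1/3))*B = 1/2 + (-3*sqrt(3)/2)*B.
Answer: 1/2 + 405*sqrt(3)/1054*γ12 - 101*sqrt(3)/527*γ13 - 135*sqrt(3)/527*γ23


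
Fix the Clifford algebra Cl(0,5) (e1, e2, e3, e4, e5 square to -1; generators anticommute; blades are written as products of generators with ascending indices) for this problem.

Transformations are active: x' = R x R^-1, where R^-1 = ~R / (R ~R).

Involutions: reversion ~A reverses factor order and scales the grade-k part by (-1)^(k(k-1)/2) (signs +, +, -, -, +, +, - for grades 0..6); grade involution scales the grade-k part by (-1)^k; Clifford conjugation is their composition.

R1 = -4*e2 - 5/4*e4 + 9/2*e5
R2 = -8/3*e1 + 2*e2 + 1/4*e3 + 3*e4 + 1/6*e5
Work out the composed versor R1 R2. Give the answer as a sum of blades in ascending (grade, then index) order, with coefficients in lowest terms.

Distribute over the terms of R1 (each basis-blade product reordered to ascending indices, repeated generators contracted through their squares):
(-4*e2) R2 = 8 - 32/3*e1 e2 - e2 e3 - 12*e2 e4 - 2/3*e2 e5
(-5/4*e4) R2 = 15/4 - 10/3*e1 e4 + 5/2*e2 e4 + 5/16*e3 e4 - 5/24*e4 e5
(9/2*e5) R2 = -3/4 + 12*e1 e5 - 9*e2 e5 - 9/8*e3 e5 - 27/2*e4 e5
Summing the partial products and collecting blades:
Answer: 11 - 32/3*e1 e2 - 10/3*e1 e4 + 12*e1 e5 - e2 e3 - 19/2*e2 e4 - 29/3*e2 e5 + 5/16*e3 e4 - 9/8*e3 e5 - 329/24*e4 e5


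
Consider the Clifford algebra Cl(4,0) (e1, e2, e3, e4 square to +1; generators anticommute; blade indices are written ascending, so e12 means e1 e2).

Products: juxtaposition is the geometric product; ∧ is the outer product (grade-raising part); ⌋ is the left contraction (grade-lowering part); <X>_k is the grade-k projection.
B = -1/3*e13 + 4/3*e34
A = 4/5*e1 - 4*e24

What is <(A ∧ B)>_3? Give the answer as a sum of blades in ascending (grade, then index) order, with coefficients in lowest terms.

step 1: 16/15*e134 - 4/3*e1234
step 2: 16/15*e134
Answer: 16/15*e134


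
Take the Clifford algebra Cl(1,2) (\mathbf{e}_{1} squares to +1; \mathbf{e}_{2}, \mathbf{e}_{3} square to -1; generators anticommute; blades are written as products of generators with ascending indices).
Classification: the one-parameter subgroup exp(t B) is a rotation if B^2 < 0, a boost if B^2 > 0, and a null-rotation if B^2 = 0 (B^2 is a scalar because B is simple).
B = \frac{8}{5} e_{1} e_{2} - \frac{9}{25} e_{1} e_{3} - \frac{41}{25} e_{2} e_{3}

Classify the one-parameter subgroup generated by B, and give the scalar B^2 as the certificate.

B^2 term by term: the squares give (\frac{8}{5})^2*(e_{1} e_{2})^2 + (-\frac{9}{25})^2*(e_{1} e_{3})^2 + (-\frac{41}{25})^2*(e_{2} e_{3})^2 = \frac{64}{25}*(+1) + \frac{81}{625}*(+1) + \frac{1681}{625}*(-1) = 0 (each basis 2-blade squares to minus the product of its generators' squares); cross terms between blades sharing an index anticommute and cancel. So B^2 = 0.
Answer: null-rotation, certificate B^2 = 0. Because 0 is invariant under every versor sandwich, the classification follows from its sign alone.


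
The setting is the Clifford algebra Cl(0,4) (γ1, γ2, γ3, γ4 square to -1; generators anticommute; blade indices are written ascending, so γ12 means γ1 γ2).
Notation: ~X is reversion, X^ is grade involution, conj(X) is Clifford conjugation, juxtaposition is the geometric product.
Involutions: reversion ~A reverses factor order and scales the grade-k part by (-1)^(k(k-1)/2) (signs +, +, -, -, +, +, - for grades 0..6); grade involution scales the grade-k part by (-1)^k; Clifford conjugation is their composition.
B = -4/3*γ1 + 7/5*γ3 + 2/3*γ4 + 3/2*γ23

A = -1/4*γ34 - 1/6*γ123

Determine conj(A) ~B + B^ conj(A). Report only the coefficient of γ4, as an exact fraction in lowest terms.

first term: -1/4*γ1 - 1/6*γ3 + 7/20*γ4 + 7/30*γ12 - 2/9*γ23 - 3/8*γ24 - 1/3*γ134 - 1/9*γ1234
second term: 1/4*γ1 - 1/6*γ3 + 7/20*γ4 - 7/30*γ12 + 2/9*γ23 - 3/8*γ24 + 1/3*γ134 - 1/9*γ1234
Answer: 7/10


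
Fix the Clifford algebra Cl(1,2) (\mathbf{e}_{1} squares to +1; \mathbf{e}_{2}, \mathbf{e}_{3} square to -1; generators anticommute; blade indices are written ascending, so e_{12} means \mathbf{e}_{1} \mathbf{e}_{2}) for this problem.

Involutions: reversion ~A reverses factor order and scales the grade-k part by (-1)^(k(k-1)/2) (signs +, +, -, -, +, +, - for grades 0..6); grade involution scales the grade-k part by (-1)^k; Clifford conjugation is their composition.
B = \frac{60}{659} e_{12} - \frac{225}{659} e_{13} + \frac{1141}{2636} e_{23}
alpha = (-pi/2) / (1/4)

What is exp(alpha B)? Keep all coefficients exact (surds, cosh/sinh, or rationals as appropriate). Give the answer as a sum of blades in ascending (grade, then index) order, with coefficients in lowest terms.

B^2 term by term: the squares give (\frac{60}{659})^2*(e_{12})^2 + (-\frac{225}{659})^2*(e_{13})^2 + (\frac{1141}{2636})^2*(e_{23})^2 = \frac{3600}{434281}*(+1) + \frac{50625}{434281}*(+1) + \frac{1301881}{6948496}*(-1) = -\frac{1}{16} (each basis 2-blade squares to minus the product of its generators' squares); cross terms between blades sharing an index anticommute and cancel. So B^2 = -\frac{1}{16}.
B^2 = -\frac{1}{16} — the negative square puts this in the circular regime; l = \frac{1}{4}, alpha*l = - \frac{\pi}{2}, so exp(alpha B) = cos(- \frac{\pi}{2}) + (sin(- \frac{\pi}{2})/(\frac{1}{4}))*B = 0 + (-4)*B.
Answer: - \frac{240}{659} e_{12} + \frac{900}{659} e_{13} - \frac{1141}{659} e_{23}
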